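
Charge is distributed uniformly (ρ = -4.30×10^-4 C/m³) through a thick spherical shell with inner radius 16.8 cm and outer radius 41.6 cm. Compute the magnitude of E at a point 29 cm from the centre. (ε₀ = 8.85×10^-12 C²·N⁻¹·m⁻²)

Use a concentric Gaussian sphere at r = 29 cm (within the shell material, 16.8 cm < r < 41.6 cm).
Only the shell between 16.8 cm and r is enclosed: Q_enc = ρ·(4π/3)(r³ − a³) = (-4.30e-4)·(4π/3)·((0.29)³ − (0.168)³) = -3.539e-5 C.
Gauss's law: E·4πr² = Q_enc/ε₀.
E = |Q_enc|/(4πε₀r²) = (3.539e-5)/(4π·8.85×10^-12·(0.29)²) = 3.78×10^6 N/C.

E = 3.78e6 N/C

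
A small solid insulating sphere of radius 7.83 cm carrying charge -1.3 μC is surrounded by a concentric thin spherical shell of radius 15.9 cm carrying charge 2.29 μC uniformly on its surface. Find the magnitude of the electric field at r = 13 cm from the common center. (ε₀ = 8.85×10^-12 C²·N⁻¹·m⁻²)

Symmetry ⇒ E = E(r) r̂. Gaussian sphere of radius r = 13 cm (between the bodies, 7.83 cm < r < 15.9 cm).
The shell at 15.9 cm lies outside the Gaussian surface, so Q_enc = -1.3 μC = -1.30×10^-6 C.
Gauss's law: E·4πr² = Q_enc/ε₀.
E = |Q_enc|/(4πε₀r²) = (1.30e-6)/(4π·8.85×10^-12·(0.13)²) = 6.92×10^5 N/C.

E ≈ 6.92e5 N/C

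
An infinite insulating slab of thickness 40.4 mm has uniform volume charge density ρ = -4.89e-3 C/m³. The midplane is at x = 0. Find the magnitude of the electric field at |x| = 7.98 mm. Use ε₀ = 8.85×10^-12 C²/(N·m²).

E ≈ 4.41×10^6 N/C

By symmetry E is perpendicular to the slab. A Gaussian pillbox from −7.98 mm to +7.98 mm (face area A) lies entirely within the slab.
Q_enc = ρ·(2x)·A and flux = 2EA, so 2EA = 2ρxA/ε₀ ⇒ E = |ρ|x/ε₀.
E = (4.89×10^-3)(0.00798)/(8.85×10^-12) = 4.41×10^6 N/C.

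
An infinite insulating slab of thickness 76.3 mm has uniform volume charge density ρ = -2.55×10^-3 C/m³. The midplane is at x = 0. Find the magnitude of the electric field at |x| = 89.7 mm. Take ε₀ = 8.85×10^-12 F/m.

|E| ≈ 1.10×10^7 N/C

The point |x| = 89.7 mm lies outside the slab (half-thickness 0.03815 m). A symmetric pillbox spanning the full slab encloses Q_enc = ρ·d·A.
Flux = 2EA ⇒ E = |ρ|d/(2ε₀), independent of distance outside.
E = (2.55e-3)(0.0763)/(2·8.85×10^-12) = 1.10×10^7 N/C.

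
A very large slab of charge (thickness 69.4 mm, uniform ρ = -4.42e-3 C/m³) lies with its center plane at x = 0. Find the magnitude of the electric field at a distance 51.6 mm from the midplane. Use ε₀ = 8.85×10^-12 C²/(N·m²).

|E| ≈ 1.73×10^7 V/m

The point |x| = 51.6 mm lies outside the slab (half-thickness 0.0347 m). A symmetric pillbox spanning the full slab encloses Q_enc = ρ·d·A.
Flux = 2EA ⇒ E = |ρ|d/(2ε₀), independent of distance outside.
E = (4.42e-3)(0.0694)/(2·8.85×10^-12) = 1.73e7 N/C.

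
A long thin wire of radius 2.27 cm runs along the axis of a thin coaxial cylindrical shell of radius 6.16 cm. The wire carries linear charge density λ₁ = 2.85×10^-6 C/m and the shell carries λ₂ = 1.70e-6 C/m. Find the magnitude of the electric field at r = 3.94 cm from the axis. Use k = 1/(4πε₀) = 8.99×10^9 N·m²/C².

Take a coaxial cylindrical Gaussian surface of radius r = 3.94 cm and length L (between the conductors, 2.27 cm < r < 6.16 cm).
Only the inner wire is enclosed; the outer shell contributes nothing inside itself. λ_enc = λ₁ = 2.85e-6 C/m.
Gauss's law: E·2πrL = λ_enc L/ε₀.
E = 2k|λ_enc|/r = 2(8.99×10^9)(2.85e-6)/(0.0394) = 1.30e6 N/C.

E ≈ 1.30×10^6 N/C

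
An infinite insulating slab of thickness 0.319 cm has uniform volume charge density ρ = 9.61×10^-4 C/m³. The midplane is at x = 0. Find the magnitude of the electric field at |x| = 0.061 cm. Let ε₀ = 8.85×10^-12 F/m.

|E| = 6.62×10^4 V/m

By symmetry E is perpendicular to the slab. A Gaussian pillbox from −0.061 cm to +0.061 cm (face area A) lies entirely within the slab.
Q_enc = ρ·(2x)·A and flux = 2EA, so 2EA = 2ρxA/ε₀ ⇒ E = |ρ|x/ε₀.
E = (9.61×10^-4)(0.00061)/(8.85×10^-12) = 6.62e4 N/C.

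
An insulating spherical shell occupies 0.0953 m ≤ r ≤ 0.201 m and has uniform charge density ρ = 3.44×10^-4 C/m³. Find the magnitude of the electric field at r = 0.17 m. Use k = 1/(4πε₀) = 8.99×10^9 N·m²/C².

1.81e6 V/m

Symmetry ⇒ E = E(r) r̂. Gaussian sphere of radius r = 0.17 m (within the shell material, 0.0953 m < r < 0.201 m).
Enclosed charge is the volume from a to r: Q_enc = (4π/3)ρ(r³ − a³) = 5.832e-6 C.
Gauss's law: E·4πr² = Q_enc/ε₀.
E = k|Q_enc|/r² = (8.99×10^9)(5.832e-6)/(0.17)² = 1.81×10^6 N/C.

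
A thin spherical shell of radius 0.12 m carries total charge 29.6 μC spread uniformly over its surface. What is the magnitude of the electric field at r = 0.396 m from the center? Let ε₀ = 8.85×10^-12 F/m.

By spherical symmetry E is radial; choose a Gaussian sphere of radius r = 0.396 m (r > 0.12 m).
The entire shell is enclosed: Q_enc = 2.96×10^-5 C.
Applying ∮E·dA = Q_enc/ε₀ with Φ = E(4πr²):
E = |Q_enc|/(4πε₀r²) = (2.96×10^-5)/(4π·8.85×10^-12·(0.396)²) = 1.70×10^6 N/C.

|E| = 1.70e6 N/C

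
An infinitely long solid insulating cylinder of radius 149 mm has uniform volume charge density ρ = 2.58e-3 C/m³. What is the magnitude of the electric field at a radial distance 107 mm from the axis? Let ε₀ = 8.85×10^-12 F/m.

1.56×10^7 V/m

Coaxial Gaussian cylinder, radius r = 107 mm, length L (r < R).
Enclosed charge per unit length: λ_enc = ρ·πr² = (2.58×10^-3)π(0.107)² = 9.28×10^-5 C/m.
Since E is radial and uniform over the curved surface, Φ = E·2πrL = Q_enc/ε₀ = λ_enc L/ε₀.
E = |λ_enc|/(2πε₀r) = (9.28×10^-5)/(2π·8.85×10^-12·0.107) = 1.56×10^7 N/C.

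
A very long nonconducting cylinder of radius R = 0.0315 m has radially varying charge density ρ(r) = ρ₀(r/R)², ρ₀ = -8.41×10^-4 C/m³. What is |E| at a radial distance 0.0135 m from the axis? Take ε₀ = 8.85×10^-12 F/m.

Choose a coaxial cylinder of radius r = 0.0135 m (arbitrary length L) as the Gaussian surface (r < R).
λ_enc = ∫₀^r ρ(r')·2πr' dr' = (2πρ₀/R²)·r^4/4 = -4.422×10^-8 C/m.
Applying ∮E·dA = Q_enc/ε₀ with the end caps contributing no flux:
E = |λ_enc|/(2πε₀r) = (4.422e-8)/(2π·8.85×10^-12·0.0135) = 5.89×10^4 N/C.

|E| = 5.89×10^4 N/C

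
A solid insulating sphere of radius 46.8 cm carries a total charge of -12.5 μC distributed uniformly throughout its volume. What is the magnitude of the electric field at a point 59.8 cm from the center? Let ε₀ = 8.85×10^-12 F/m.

By spherical symmetry E is radial; choose a Gaussian sphere of radius r = 59.8 cm (r > R, so the entire charge is enclosed).
Q_enc = -12.5 μC = -1.25e-5 C.
Gauss's law: E·4πr² = Q_enc/ε₀.
E = |Q_enc|/(4πε₀r²) = (1.25×10^-5)/(4π·8.85×10^-12·(0.598)²) = 3.14e5 N/C.

E = 3.14×10^5 N/C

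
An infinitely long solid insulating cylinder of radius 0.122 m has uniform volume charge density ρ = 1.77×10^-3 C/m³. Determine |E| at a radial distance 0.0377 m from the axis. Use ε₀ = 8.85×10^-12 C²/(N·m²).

Take a coaxial cylindrical Gaussian surface of radius r = 0.0377 m and length L (r < R).
Enclosed charge per unit length: λ_enc = ρ·πr² = (1.77e-3)π(0.0377)² = 7.903×10^-6 C/m.
Applying ∮E·dA = Q_enc/ε₀ with the end caps contributing no flux:
E = |λ_enc|/(2πε₀r) = (7.903e-6)/(2π·8.85×10^-12·0.0377) = 3.77×10^6 N/C.

|E| ≈ 3.77e6 N/C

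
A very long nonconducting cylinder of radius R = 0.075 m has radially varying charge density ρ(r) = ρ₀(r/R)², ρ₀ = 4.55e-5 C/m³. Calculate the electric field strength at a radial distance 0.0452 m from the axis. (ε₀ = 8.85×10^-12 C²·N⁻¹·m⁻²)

|E| = 2.11×10^4 V/m

Coaxial Gaussian cylinder, radius r = 0.0452 m, length L (r < R).
Integrating ρ over the cross-section to radius r: λ_enc = (2πρ₀/R²) ∫₀^r r'^3 dr' = 2πρ₀ r^4/(4·R²) = 5.303×10^-8 C/m.
By Gauss's law (flux through the curved wall only), E·2πrL = λ_enc L/ε₀.
E = |λ_enc|/(2πε₀r) = (5.303e-8)/(2π·8.85×10^-12·0.0452) = 2.11×10^4 N/C.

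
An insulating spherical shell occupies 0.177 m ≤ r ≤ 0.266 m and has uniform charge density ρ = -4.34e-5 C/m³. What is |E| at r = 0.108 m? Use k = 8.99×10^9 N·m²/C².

|E| = 0 V/m

By spherical symmetry E is radial; choose a Gaussian sphere of radius r = 0.108 m (r < 0.177 m, inside the empty cavity).
No charge is enclosed, so by Gauss's law E·4πr² = 0 ⇒ E = 0.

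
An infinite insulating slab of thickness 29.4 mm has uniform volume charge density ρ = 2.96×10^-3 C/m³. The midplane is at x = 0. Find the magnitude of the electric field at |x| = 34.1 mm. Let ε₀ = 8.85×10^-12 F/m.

|E| ≈ 4.92e6 N/C

The point |x| = 34.1 mm lies outside the slab (half-thickness 0.0147 m). A symmetric pillbox spanning the full slab encloses Q_enc = ρ·d·A.
Flux = 2EA ⇒ E = |ρ|d/(2ε₀), independent of distance outside.
E = (2.96×10^-3)(0.0294)/(2·8.85×10^-12) = 4.92e6 N/C.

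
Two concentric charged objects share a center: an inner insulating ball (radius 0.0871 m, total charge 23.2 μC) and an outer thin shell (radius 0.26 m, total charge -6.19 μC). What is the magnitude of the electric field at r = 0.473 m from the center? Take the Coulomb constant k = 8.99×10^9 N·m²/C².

E ≈ 6.84e5 N/C

Use a concentric Gaussian sphere at r = 0.473 m (r > 0.26 m, enclosing both).
Q_enc = (23.2 μC) + (-6.19 μC) = 1.701×10^-5 C.
Gauss's law: E·4πr² = Q_enc/ε₀.
E = k|Q_enc|/r² = (8.99×10^9)(1.701×10^-5)/(0.473)² = 6.84×10^5 N/C.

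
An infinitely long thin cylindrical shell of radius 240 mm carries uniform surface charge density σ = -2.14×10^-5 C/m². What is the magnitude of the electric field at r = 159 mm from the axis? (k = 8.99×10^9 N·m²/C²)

|E| = 0 N/C

Choose a coaxial cylinder of radius r = 159 mm (arbitrary length L) as the Gaussian surface (r < 240 mm, inside the shell).
No charge is enclosed, so Gauss's law gives E·2πrL = 0 ⇒ E = 0.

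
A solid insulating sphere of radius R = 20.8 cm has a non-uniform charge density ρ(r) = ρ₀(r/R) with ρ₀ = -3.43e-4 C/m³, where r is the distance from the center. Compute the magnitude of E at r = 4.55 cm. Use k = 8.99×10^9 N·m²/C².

By spherical symmetry E is radial; choose a Gaussian sphere of radius r = 4.55 cm (r < R).
Q_enc = ∫₀^r ρ(r')·4πr'² dr' = (4πρ₀/R) ∫₀^r r'^3 dr' = 4πρ₀ r^4/(4·R) = -2.22e-8 C.
Applying ∮E·dA = Q_enc/ε₀ with Φ = E(4πr²):
E = k|Q_enc|/r² = (8.99×10^9)(2.22×10^-8)/(0.0455)² = 9.64e4 N/C.

|E| = 9.64×10^4 N/C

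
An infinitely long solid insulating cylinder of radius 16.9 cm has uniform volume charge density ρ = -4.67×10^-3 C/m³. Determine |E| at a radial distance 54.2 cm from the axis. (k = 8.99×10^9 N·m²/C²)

Take a coaxial cylindrical Gaussian surface of radius r = 54.2 cm and length L (r > 16.9 cm, full cross-section enclosed).
λ_enc = ρ·πR² = (-4.67e-3)π(0.169)² = -4.19×10^-4 C/m.
Gauss's law: E·2πrL = λ_enc L/ε₀.
E = 2k|λ_enc|/r = 2(8.99×10^9)(4.19×10^-4)/(0.542) = 1.39×10^7 N/C.

1.39×10^7 N/C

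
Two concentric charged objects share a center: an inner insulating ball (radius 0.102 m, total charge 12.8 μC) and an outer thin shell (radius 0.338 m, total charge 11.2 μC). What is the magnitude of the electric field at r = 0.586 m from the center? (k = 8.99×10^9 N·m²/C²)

E = 6.28×10^5 N/C

Take a concentric spherical Gaussian surface of radius r = 0.586 m (r > 0.338 m, enclosing both).
Q_enc = (12.8 μC) + (11.2 μC) = 2.40e-5 C.
Gauss's law: E·4πr² = Q_enc/ε₀.
E = k|Q_enc|/r² = (8.99×10^9)(2.40×10^-5)/(0.586)² = 6.28×10^5 N/C.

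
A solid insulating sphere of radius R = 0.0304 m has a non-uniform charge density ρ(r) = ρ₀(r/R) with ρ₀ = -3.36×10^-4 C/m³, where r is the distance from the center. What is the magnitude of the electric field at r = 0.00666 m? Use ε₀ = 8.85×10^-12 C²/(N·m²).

Use a concentric Gaussian sphere at r = 0.00666 m (r < R).
Integrate the density: Q_enc = 4π ∫₀^r ρ₀(r'/R)^1 r'² dr' = 4πρ₀ r^4/(4·R) = -6.831e-11 C.
Gauss's law: E·4πr² = Q_enc/ε₀.
E = |Q_enc|/(4πε₀r²) = (6.831×10^-11)/(4π·8.85×10^-12·(0.00666)²) = 1.38×10^4 N/C.

|E| ≈ 1.38×10^4 V/m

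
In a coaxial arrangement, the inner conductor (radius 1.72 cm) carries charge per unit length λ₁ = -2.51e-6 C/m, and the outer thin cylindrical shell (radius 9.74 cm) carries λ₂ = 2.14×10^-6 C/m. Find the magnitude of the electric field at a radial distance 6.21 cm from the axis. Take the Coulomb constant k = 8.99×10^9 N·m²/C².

By cylindrical symmetry E is radial; use a coaxial Gaussian cylinder of radius 6.21 cm and length L (between the conductors, 1.72 cm < r < 9.74 cm).
The shell at 9.74 cm lies outside the Gaussian surface, so λ_enc = λ₁ = -2.51e-6 C/m.
By Gauss's law (flux through the curved wall only), E·2πrL = λ_enc L/ε₀.
E = 2k|λ_enc|/r = 2(8.99×10^9)(2.51×10^-6)/(0.0621) = 7.27×10^5 N/C.

7.27×10^5 N/C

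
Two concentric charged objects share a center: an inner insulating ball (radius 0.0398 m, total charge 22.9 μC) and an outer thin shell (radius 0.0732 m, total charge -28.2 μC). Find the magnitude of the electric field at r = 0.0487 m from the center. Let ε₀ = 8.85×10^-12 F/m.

Take a concentric spherical Gaussian surface of radius r = 0.0487 m (between the bodies, 0.0398 m < r < 0.0732 m).
Only the inner charge is enclosed; the outer shell contributes nothing inside itself. Q_enc = 22.9 μC = 2.29e-5 C.
By Gauss's law, ∮E·dA = E·4πr² = Q_enc/ε₀.
E = |Q_enc|/(4πε₀r²) = (2.29×10^-5)/(4π·8.85×10^-12·(0.0487)²) = 8.68×10^7 N/C.

E = 8.68×10^7 V/m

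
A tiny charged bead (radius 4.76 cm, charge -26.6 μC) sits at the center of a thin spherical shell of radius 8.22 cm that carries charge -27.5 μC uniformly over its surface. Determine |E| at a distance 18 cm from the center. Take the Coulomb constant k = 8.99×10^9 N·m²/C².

E ≈ 1.50×10^7 V/m

Symmetry ⇒ E = E(r) r̂. Gaussian sphere of radius r = 18 cm (r > 8.22 cm, enclosing both).
Q_enc = (-26.6 μC) + (-27.5 μC) = -5.41×10^-5 C.
Gauss's law: E·4πr² = Q_enc/ε₀.
E = k|Q_enc|/r² = (8.99×10^9)(5.41×10^-5)/(0.18)² = 1.50×10^7 N/C.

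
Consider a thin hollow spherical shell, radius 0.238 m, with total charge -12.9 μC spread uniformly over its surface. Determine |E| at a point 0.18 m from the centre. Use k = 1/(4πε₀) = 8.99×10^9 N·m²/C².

E = 0 (no enclosed charge)

Symmetry ⇒ E = E(r) r̂. Gaussian sphere of radius r = 0.18 m (inside the shell, r < 0.238 m).
All the charge is outside the Gaussian surface: Q_enc = 0, hence E = 0 everywhere inside the shell.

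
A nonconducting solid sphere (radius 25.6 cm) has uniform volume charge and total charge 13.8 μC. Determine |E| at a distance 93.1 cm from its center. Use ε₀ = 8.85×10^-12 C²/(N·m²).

Take a concentric spherical Gaussian surface of radius r = 93.1 cm (r > R, so the entire charge is enclosed).
Q_enc = 13.8 μC = 1.38e-5 C.
Since E is radial and uniform over the Gaussian sphere, Φ = E·4πr² = Q_enc/ε₀.
E = |Q_enc|/(4πε₀r²) = (1.38×10^-5)/(4π·8.85×10^-12·(0.931)²) = 1.43×10^5 N/C.

|E| = 1.43e5 V/m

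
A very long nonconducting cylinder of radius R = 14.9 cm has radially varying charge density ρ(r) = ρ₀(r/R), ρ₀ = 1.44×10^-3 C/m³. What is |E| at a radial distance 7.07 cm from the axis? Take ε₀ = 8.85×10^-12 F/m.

1.82×10^6 N/C

Coaxial Gaussian cylinder, radius r = 7.07 cm, length L (r < R).
Integrating ρ over the cross-section to radius r: λ_enc = (2πρ₀/R) ∫₀^r r'^2 dr' = 2πρ₀ r^3/(3·R) = 7.153×10^-6 C/m.
By Gauss's law (flux through the curved wall only), E·2πrL = λ_enc L/ε₀.
E = |λ_enc|/(2πε₀r) = (7.153e-6)/(2π·8.85×10^-12·0.0707) = 1.82e6 N/C.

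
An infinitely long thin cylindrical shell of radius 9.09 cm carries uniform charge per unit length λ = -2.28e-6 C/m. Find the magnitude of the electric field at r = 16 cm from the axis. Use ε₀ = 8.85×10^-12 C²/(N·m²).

Choose a coaxial cylinder of radius r = 16 cm (arbitrary length L) as the Gaussian surface (r > 9.09 cm).
The full line charge is enclosed: λ_enc = -2.28e-6 C/m.
Since E is radial and uniform over the curved surface, Φ = E·2πrL = Q_enc/ε₀ = λ_enc L/ε₀.
E = |λ_enc|/(2πε₀r) = (2.28×10^-6)/(2π·8.85×10^-12·0.16) = 2.56×10^5 N/C.

E = 2.56×10^5 N/C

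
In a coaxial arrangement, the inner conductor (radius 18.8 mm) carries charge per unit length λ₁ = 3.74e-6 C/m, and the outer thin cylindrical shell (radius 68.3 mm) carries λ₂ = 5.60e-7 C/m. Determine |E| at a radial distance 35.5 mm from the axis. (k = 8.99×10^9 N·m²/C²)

Take a coaxial cylindrical Gaussian surface of radius r = 35.5 mm and length L (between the conductors, 18.8 mm < r < 68.3 mm).
Only the inner wire is enclosed; the outer shell contributes nothing inside itself. λ_enc = λ₁ = 3.74e-6 C/m.
Since E is radial and uniform over the curved surface, Φ = E·2πrL = Q_enc/ε₀ = λ_enc L/ε₀.
E = 2k|λ_enc|/r = 2(8.99×10^9)(3.74e-6)/(0.0355) = 1.89×10^6 N/C.

|E| ≈ 1.89×10^6 V/m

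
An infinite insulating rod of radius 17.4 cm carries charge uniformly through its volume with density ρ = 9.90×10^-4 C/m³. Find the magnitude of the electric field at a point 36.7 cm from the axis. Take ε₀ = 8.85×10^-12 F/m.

Choose a coaxial cylinder of radius r = 36.7 cm (arbitrary length L) as the Gaussian surface (r > 17.4 cm, full cross-section enclosed).
λ_enc = ρ·πR² = (9.90×10^-4)π(0.174)² = 9.416×10^-5 C/m.
Since E is radial and uniform over the curved surface, Φ = E·2πrL = Q_enc/ε₀ = λ_enc L/ε₀.
E = |λ_enc|/(2πε₀r) = (9.416×10^-5)/(2π·8.85×10^-12·0.367) = 4.61×10^6 N/C.

|E| ≈ 4.61e6 N/C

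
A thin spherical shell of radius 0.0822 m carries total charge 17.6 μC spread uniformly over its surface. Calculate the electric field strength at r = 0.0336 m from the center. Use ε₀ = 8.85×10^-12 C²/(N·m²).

Take a concentric spherical Gaussian surface of radius r = 0.0336 m (inside the shell, r < 0.0822 m).
No charge lies within this surface, so Q_enc = 0 and Gauss's law gives E·4πr² = 0 ⇒ E = 0.

|E| = 0 N/C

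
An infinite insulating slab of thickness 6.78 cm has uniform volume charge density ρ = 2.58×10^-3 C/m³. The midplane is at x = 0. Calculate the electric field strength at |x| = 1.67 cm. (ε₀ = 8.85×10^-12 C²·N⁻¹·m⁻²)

By symmetry E is perpendicular to the slab. A Gaussian pillbox from −1.67 cm to +1.67 cm (face area A) lies entirely within the slab.
Q_enc = ρ·(2x)·A and flux = 2EA, so 2EA = 2ρxA/ε₀ ⇒ E = |ρ|x/ε₀.
E = (2.58×10^-3)(0.0167)/(8.85×10^-12) = 4.87×10^6 N/C.

|E| ≈ 4.87e6 N/C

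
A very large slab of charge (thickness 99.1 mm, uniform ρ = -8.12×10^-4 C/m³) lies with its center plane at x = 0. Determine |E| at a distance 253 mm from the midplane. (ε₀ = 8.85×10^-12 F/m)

The point |x| = 253 mm lies outside the slab (half-thickness 0.04955 m). A symmetric pillbox spanning the full slab encloses Q_enc = ρ·d·A.
Flux = 2EA ⇒ E = |ρ|d/(2ε₀), independent of distance outside.
E = (8.12e-4)(0.0991)/(2·8.85×10^-12) = 4.55×10^6 N/C.

|E| = 4.55×10^6 N/C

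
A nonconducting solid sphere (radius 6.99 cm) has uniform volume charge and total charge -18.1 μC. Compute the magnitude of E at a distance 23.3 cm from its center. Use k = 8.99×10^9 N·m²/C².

By spherical symmetry E is radial; choose a Gaussian sphere of radius r = 23.3 cm (r > R, so the entire charge is enclosed).
Q_enc = -18.1 μC = -1.81×10^-5 C.
Since E is radial and uniform over the Gaussian sphere, Φ = E·4πr² = Q_enc/ε₀.
E = k|Q_enc|/r² = (8.99×10^9)(1.81×10^-5)/(0.233)² = 3.00e6 N/C.

E = 3.00e6 V/m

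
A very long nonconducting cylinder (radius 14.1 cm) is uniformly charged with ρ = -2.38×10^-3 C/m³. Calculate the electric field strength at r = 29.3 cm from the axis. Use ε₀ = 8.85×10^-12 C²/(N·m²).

Coaxial Gaussian cylinder, radius r = 29.3 cm, length L (r > 14.1 cm, full cross-section enclosed).
λ_enc = ρ·πR² = (-2.38×10^-3)π(0.141)² = -1.487×10^-4 C/m.
Since E is radial and uniform over the curved surface, Φ = E·2πrL = Q_enc/ε₀ = λ_enc L/ε₀.
E = |λ_enc|/(2πε₀r) = (1.487e-4)/(2π·8.85×10^-12·0.293) = 9.12×10^6 N/C.

|E| ≈ 9.12×10^6 N/C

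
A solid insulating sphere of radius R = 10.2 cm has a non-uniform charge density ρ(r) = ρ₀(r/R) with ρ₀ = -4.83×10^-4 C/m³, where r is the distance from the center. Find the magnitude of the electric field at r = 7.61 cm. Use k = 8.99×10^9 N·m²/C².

Symmetry ⇒ E = E(r) r̂. Gaussian sphere of radius r = 7.61 cm (r < R).
Q_enc = ∫₀^r ρ(r')·4πr'² dr' = (4πρ₀/R) ∫₀^r r'^3 dr' = 4πρ₀ r^4/(4·R) = -4.989e-7 C.
Gauss's law: E·4πr² = Q_enc/ε₀.
E = k|Q_enc|/r² = (8.99×10^9)(4.989×10^-7)/(0.0761)² = 7.75e5 N/C.

E ≈ 7.75e5 N/C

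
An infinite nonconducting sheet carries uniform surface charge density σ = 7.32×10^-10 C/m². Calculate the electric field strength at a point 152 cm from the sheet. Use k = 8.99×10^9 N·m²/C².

By planar symmetry E is perpendicular to the sheet and uniform; use a Gaussian pillbox with flat faces of area A on each side of the sheet.
Only the two end caps contribute flux: Φ = 2EA. With Q_enc = σA, Gauss's law gives E = |σ|/(2ε₀).
E = 2πk|σ| = 2π(8.99×10^9)(7.32×10^-10) = 41.3 N/C.

|E| = 41.3 N/C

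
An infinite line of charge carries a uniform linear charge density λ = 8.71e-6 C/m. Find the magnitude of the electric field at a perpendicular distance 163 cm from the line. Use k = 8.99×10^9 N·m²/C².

|E| = 9.61×10^4 N/C

By cylindrical symmetry E is radial; use a coaxial Gaussian cylinder of radius 163 cm and length L.
Q_enc = λL, so λ_enc = 8.71×10^-6 C/m.
Gauss's law: E·2πrL = λ_enc L/ε₀.
E = 2k|λ_enc|/r = 2(8.99×10^9)(8.71×10^-6)/(1.63) = 9.61e4 N/C.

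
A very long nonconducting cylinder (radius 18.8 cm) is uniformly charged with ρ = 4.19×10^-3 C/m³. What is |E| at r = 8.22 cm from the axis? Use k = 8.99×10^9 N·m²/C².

Take a coaxial cylindrical Gaussian surface of radius r = 8.22 cm and length L (r < R).
Charge inside radius r per length L is ρ·πr²·L, so λ_enc = ρπr² = 8.894×10^-5 C/m.
Since E is radial and uniform over the curved surface, Φ = E·2πrL = Q_enc/ε₀ = λ_enc L/ε₀.
E = 2k|λ_enc|/r = 2(8.99×10^9)(8.894×10^-5)/(0.0822) = 1.95e7 N/C.

E ≈ 1.95×10^7 V/m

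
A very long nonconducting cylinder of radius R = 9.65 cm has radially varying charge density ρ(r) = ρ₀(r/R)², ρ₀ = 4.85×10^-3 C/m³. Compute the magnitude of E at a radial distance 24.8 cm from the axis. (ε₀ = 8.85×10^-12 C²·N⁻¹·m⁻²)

E ≈ 5.14×10^6 N/C

Coaxial Gaussian cylinder, radius r = 24.8 cm, length L (r > R, full charge per length enclosed).
λ_enc = 2π ∫₀^R ρ₀(r'/R)^2 r' dr' = 2πρ₀R²/4 = 7.094e-5 C/m.
Applying ∮E·dA = Q_enc/ε₀ with the end caps contributing no flux:
E = |λ_enc|/(2πε₀r) = (7.094e-5)/(2π·8.85×10^-12·0.248) = 5.14×10^6 N/C.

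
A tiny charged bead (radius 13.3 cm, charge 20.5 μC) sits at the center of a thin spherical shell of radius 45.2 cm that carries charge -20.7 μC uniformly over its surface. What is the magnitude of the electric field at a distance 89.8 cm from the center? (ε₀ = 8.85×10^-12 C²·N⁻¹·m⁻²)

|E| = 2.23×10^3 V/m

Symmetry ⇒ E = E(r) r̂. Gaussian sphere of radius r = 89.8 cm (r > 45.2 cm, enclosing both).
Q_enc = (20.5 μC) + (-20.7 μC) = -2.00×10^-7 C.
Since E is radial and uniform over the Gaussian sphere, Φ = E·4πr² = Q_enc/ε₀.
E = |Q_enc|/(4πε₀r²) = (2.00e-7)/(4π·8.85×10^-12·(0.898)²) = 2.23×10^3 N/C.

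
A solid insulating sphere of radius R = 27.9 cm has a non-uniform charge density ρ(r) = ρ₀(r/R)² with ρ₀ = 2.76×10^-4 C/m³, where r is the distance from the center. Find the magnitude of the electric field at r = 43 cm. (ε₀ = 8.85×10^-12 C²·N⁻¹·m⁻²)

|E| ≈ 7.33×10^5 N/C

Symmetry ⇒ E = E(r) r̂. Gaussian sphere of radius r = 43 cm (r > R, all charge enclosed).
Q_enc = 4π ∫₀^R ρ₀(r'/R)^2 r'² dr' = 4πρ₀R³/5 = 1.506×10^-5 C.
Gauss's law: E·4πr² = Q_enc/ε₀.
E = |Q_enc|/(4πε₀r²) = (1.506×10^-5)/(4π·8.85×10^-12·(0.43)²) = 7.33e5 N/C.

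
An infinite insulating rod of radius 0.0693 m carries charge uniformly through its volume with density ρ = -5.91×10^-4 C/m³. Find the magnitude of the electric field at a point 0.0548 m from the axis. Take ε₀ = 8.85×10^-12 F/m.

|E| ≈ 1.83×10^6 N/C

By cylindrical symmetry E is radial; use a coaxial Gaussian cylinder of radius 0.0548 m and length L (r < R).
Charge inside radius r per length L is ρ·πr²·L, so λ_enc = ρπr² = -5.576e-6 C/m.
By Gauss's law (flux through the curved wall only), E·2πrL = λ_enc L/ε₀.
E = |λ_enc|/(2πε₀r) = (5.576×10^-6)/(2π·8.85×10^-12·0.0548) = 1.83×10^6 N/C.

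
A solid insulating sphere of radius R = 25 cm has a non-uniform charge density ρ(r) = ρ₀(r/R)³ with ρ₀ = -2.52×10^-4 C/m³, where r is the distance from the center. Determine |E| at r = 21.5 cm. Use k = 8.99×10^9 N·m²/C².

E = 6.49e5 N/C

By spherical symmetry E is radial; choose a Gaussian sphere of radius r = 21.5 cm (r < R).
Q_enc = ∫₀^r ρ(r')·4πr'² dr' = (4πρ₀/R³) ∫₀^r r'^5 dr' = 4πρ₀ r^6/(6·R³) = -3.336×10^-6 C.
Gauss's law: E·4πr² = Q_enc/ε₀.
E = k|Q_enc|/r² = (8.99×10^9)(3.336e-6)/(0.215)² = 6.49e5 N/C.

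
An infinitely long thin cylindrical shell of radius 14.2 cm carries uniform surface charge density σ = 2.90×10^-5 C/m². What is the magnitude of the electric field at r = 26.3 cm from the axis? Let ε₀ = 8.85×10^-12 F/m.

E ≈ 1.77e6 V/m

Coaxial Gaussian cylinder, radius r = 26.3 cm, length L (r > 14.2 cm).
The whole shell is enclosed: λ_enc = σ·2πR = (2.90e-5)·2π·(0.142) = 2.587×10^-5 C/m.
Gauss's law: E·2πrL = λ_enc L/ε₀.
E = |λ_enc|/(2πε₀r) = (2.587×10^-5)/(2π·8.85×10^-12·0.263) = 1.77e6 N/C.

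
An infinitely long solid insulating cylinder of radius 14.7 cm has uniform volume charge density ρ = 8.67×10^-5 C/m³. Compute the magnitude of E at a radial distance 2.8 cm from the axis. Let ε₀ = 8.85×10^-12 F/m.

E ≈ 1.37×10^5 N/C

Coaxial Gaussian cylinder, radius r = 2.8 cm, length L (r < R).
Charge inside radius r per length L is ρ·πr²·L, so λ_enc = ρπr² = 2.135e-7 C/m.
Gauss's law: E·2πrL = λ_enc L/ε₀.
E = |λ_enc|/(2πε₀r) = (2.135×10^-7)/(2π·8.85×10^-12·0.028) = 1.37e5 N/C.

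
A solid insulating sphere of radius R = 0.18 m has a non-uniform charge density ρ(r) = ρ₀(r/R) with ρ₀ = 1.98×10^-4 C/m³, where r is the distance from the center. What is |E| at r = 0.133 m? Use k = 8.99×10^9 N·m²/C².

E = 5.50×10^5 N/C

Use a concentric Gaussian sphere at r = 0.133 m (r < R).
Integrate the density: Q_enc = 4π ∫₀^r ρ₀(r'/R)^1 r'² dr' = 4πρ₀ r^4/(4·R) = 1.081e-6 C.
Since E is radial and uniform over the Gaussian sphere, Φ = E·4πr² = Q_enc/ε₀.
E = k|Q_enc|/r² = (8.99×10^9)(1.081×10^-6)/(0.133)² = 5.50×10^5 N/C.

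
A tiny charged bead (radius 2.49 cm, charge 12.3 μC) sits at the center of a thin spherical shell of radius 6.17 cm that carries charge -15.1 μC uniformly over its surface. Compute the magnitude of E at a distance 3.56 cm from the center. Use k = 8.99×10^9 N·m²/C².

Take a concentric spherical Gaussian surface of radius r = 3.56 cm (between the bodies, 2.49 cm < r < 6.17 cm).
Only the inner charge is enclosed; the outer shell contributes nothing inside itself. Q_enc = 12.3 μC = 1.23×10^-5 C.
Gauss's law: E·4πr² = Q_enc/ε₀.
E = k|Q_enc|/r² = (8.99×10^9)(1.23e-5)/(0.0356)² = 8.72×10^7 N/C.

E ≈ 8.72×10^7 N/C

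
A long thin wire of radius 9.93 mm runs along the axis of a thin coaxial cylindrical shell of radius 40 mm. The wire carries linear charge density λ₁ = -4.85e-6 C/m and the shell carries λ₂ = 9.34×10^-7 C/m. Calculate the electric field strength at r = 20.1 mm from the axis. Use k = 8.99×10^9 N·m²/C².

4.34×10^6 V/m

By cylindrical symmetry E is radial; use a coaxial Gaussian cylinder of radius 20.1 mm and length L (between the conductors, 9.93 mm < r < 40 mm).
The shell at 40 mm lies outside the Gaussian surface, so λ_enc = λ₁ = -4.85e-6 C/m.
Applying ∮E·dA = Q_enc/ε₀ with the end caps contributing no flux:
E = 2k|λ_enc|/r = 2(8.99×10^9)(4.85×10^-6)/(0.0201) = 4.34e6 N/C.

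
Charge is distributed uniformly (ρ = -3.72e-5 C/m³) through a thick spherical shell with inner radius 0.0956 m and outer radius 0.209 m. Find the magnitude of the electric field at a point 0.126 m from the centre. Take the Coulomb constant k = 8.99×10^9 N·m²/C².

E = 9.94×10^4 N/C

Symmetry ⇒ E = E(r) r̂. Gaussian sphere of radius r = 0.126 m (within the shell material, 0.0956 m < r < 0.209 m).
Only the shell between 0.0956 m and r is enclosed: Q_enc = ρ·(4π/3)(r³ − a³) = (-3.72×10^-5)·(4π/3)·((0.126)³ − (0.0956)³) = -1.756e-7 C.
Since E is radial and uniform over the Gaussian sphere, Φ = E·4πr² = Q_enc/ε₀.
E = k|Q_enc|/r² = (8.99×10^9)(1.756e-7)/(0.126)² = 9.94×10^4 N/C.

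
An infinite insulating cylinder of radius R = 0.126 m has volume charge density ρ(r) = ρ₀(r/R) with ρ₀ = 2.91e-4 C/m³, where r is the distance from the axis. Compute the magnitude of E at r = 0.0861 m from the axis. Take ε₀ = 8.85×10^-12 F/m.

Choose a coaxial cylinder of radius r = 0.0861 m (arbitrary length L) as the Gaussian surface (r < R).
λ_enc = ∫₀^r ρ(r')·2πr' dr' = (2πρ₀/R)·r^3/3 = 3.087×10^-6 C/m.
Applying ∮E·dA = Q_enc/ε₀ with the end caps contributing no flux:
E = |λ_enc|/(2πε₀r) = (3.087e-6)/(2π·8.85×10^-12·0.0861) = 6.45×10^5 N/C.

E = 6.45×10^5 N/C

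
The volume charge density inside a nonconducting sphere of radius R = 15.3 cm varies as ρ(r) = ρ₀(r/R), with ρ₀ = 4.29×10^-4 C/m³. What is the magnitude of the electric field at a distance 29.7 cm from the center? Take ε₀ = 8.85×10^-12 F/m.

By spherical symmetry E is radial; choose a Gaussian sphere of radius r = 29.7 cm (r > R, all charge enclosed).
Q_enc = 4π ∫₀^R ρ₀(r'/R)^1 r'² dr' = 4πρ₀R³/4 = 4.827×10^-6 C.
Since E is radial and uniform over the Gaussian sphere, Φ = E·4πr² = Q_enc/ε₀.
E = |Q_enc|/(4πε₀r²) = (4.827e-6)/(4π·8.85×10^-12·(0.297)²) = 4.92×10^5 N/C.

4.92×10^5 N/C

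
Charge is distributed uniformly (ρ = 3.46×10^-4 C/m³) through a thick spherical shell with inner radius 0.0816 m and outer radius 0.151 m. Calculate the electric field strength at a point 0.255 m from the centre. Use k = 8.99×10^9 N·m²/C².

5.81e5 N/C

By spherical symmetry E is radial; choose a Gaussian sphere of radius r = 0.255 m (r > 0.151 m, enclosing the whole shell).
Q_enc = ρ·(4π/3)(b³ − a³) = (3.46e-4)·(4π/3)·((0.151)³ − (0.0816)³) = 4.202×10^-6 C.
Gauss's law: E·4πr² = Q_enc/ε₀.
E = k|Q_enc|/r² = (8.99×10^9)(4.202×10^-6)/(0.255)² = 5.81e5 N/C.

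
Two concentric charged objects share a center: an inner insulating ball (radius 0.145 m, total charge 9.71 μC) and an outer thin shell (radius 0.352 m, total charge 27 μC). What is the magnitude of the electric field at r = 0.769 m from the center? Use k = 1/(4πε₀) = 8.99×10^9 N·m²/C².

Take a concentric spherical Gaussian surface of radius r = 0.769 m (r > 0.352 m, enclosing both).
Q_enc = (9.71 μC) + (27 μC) = 3.671×10^-5 C.
By Gauss's law, ∮E·dA = E·4πr² = Q_enc/ε₀.
E = k|Q_enc|/r² = (8.99×10^9)(3.671e-5)/(0.769)² = 5.58×10^5 N/C.

|E| ≈ 5.58e5 V/m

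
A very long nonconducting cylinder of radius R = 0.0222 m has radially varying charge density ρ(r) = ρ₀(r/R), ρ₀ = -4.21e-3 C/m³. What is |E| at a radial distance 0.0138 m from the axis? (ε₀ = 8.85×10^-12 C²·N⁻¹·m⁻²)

1.36e6 N/C

Coaxial Gaussian cylinder, radius r = 0.0138 m, length L (r < R).
Integrating ρ over the cross-section to radius r: λ_enc = (2πρ₀/R) ∫₀^r r'^2 dr' = 2πρ₀ r^3/(3·R) = -1.044e-6 C/m.
Gauss's law: E·2πrL = λ_enc L/ε₀.
E = |λ_enc|/(2πε₀r) = (1.044e-6)/(2π·8.85×10^-12·0.0138) = 1.36e6 N/C.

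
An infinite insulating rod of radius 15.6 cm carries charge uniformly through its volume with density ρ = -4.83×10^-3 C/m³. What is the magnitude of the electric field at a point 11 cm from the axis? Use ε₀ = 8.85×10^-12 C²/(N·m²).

|E| ≈ 3.00×10^7 V/m

Take a coaxial cylindrical Gaussian surface of radius r = 11 cm and length L (r < R).
Enclosed charge per unit length: λ_enc = ρ·πr² = (-4.83×10^-3)π(0.11)² = -1.836×10^-4 C/m.
Since E is radial and uniform over the curved surface, Φ = E·2πrL = Q_enc/ε₀ = λ_enc L/ε₀.
E = |λ_enc|/(2πε₀r) = (1.836×10^-4)/(2π·8.85×10^-12·0.11) = 3.00e7 N/C.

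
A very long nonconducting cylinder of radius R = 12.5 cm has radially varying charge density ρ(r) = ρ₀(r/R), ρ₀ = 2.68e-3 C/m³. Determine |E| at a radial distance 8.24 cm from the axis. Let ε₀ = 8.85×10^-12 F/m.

Choose a coaxial cylinder of radius r = 8.24 cm (arbitrary length L) as the Gaussian surface (r < R).
Integrating ρ over the cross-section to radius r: λ_enc = (2πρ₀/R) ∫₀^r r'^2 dr' = 2πρ₀ r^3/(3·R) = 2.512×10^-5 C/m.
By Gauss's law (flux through the curved wall only), E·2πrL = λ_enc L/ε₀.
E = |λ_enc|/(2πε₀r) = (2.512×10^-5)/(2π·8.85×10^-12·0.0824) = 5.48e6 N/C.

E ≈ 5.48×10^6 N/C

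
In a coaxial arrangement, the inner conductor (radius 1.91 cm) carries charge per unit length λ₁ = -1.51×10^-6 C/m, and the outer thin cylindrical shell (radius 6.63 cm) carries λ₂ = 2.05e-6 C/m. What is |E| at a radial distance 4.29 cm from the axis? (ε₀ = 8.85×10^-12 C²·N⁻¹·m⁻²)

By cylindrical symmetry E is radial; use a coaxial Gaussian cylinder of radius 4.29 cm and length L (between the conductors, 1.91 cm < r < 6.63 cm).
Only the inner wire is enclosed; the outer shell contributes nothing inside itself. λ_enc = λ₁ = -1.51e-6 C/m.
Gauss's law: E·2πrL = λ_enc L/ε₀.
E = |λ_enc|/(2πε₀r) = (1.51×10^-6)/(2π·8.85×10^-12·0.0429) = 6.33×10^5 N/C.

E = 6.33e5 V/m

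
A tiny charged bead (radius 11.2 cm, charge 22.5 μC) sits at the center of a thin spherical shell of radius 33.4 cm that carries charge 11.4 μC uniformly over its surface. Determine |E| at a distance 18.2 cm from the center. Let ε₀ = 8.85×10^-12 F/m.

E ≈ 6.11e6 N/C

Symmetry ⇒ E = E(r) r̂. Gaussian sphere of radius r = 18.2 cm (between the bodies, 11.2 cm < r < 33.4 cm).
The shell at 33.4 cm lies outside the Gaussian surface, so Q_enc = 22.5 μC = 2.25×10^-5 C.
Applying ∮E·dA = Q_enc/ε₀ with Φ = E(4πr²):
E = |Q_enc|/(4πε₀r²) = (2.25×10^-5)/(4π·8.85×10^-12·(0.182)²) = 6.11e6 N/C.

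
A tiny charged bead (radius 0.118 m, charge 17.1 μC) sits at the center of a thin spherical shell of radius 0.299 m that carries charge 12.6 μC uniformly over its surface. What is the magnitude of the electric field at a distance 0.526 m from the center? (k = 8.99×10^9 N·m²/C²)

9.65×10^5 N/C

Use a concentric Gaussian sphere at r = 0.526 m (r > 0.299 m, enclosing both).
Q_enc = (17.1 μC) + (12.6 μC) = 2.97e-5 C.
By Gauss's law, ∮E·dA = E·4πr² = Q_enc/ε₀.
E = k|Q_enc|/r² = (8.99×10^9)(2.97×10^-5)/(0.526)² = 9.65e5 N/C.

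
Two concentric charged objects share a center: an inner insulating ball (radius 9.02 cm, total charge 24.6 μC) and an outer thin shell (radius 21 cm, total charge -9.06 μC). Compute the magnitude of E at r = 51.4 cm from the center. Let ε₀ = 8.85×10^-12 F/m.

5.29×10^5 V/m

Symmetry ⇒ E = E(r) r̂. Gaussian sphere of radius r = 51.4 cm (r > 21 cm, enclosing both).
Q_enc = (24.6 μC) + (-9.06 μC) = 1.554×10^-5 C.
Since E is radial and uniform over the Gaussian sphere, Φ = E·4πr² = Q_enc/ε₀.
E = |Q_enc|/(4πε₀r²) = (1.554×10^-5)/(4π·8.85×10^-12·(0.514)²) = 5.29×10^5 N/C.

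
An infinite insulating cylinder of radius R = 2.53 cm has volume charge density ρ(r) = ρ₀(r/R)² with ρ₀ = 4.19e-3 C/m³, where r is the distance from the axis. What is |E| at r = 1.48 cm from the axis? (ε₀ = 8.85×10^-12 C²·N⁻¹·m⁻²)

Coaxial Gaussian cylinder, radius r = 1.48 cm, length L (r < R).
λ_enc = ∫₀^r ρ(r')·2πr' dr' = (2πρ₀/R²)·r^4/4 = 4.933×10^-7 C/m.
Applying ∮E·dA = Q_enc/ε₀ with the end caps contributing no flux:
E = |λ_enc|/(2πε₀r) = (4.933×10^-7)/(2π·8.85×10^-12·0.0148) = 5.99×10^5 N/C.

|E| = 5.99e5 N/C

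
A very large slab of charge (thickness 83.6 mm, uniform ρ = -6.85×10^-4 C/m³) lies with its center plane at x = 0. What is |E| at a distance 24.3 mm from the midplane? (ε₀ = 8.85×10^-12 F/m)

By symmetry E is perpendicular to the slab. A Gaussian pillbox from −24.3 mm to +24.3 mm (face area A) lies entirely within the slab.
Q_enc = ρ·(2x)·A and flux = 2EA, so 2EA = 2ρxA/ε₀ ⇒ E = |ρ|x/ε₀.
E = (6.85×10^-4)(0.0243)/(8.85×10^-12) = 1.88e6 N/C.

E ≈ 1.88e6 N/C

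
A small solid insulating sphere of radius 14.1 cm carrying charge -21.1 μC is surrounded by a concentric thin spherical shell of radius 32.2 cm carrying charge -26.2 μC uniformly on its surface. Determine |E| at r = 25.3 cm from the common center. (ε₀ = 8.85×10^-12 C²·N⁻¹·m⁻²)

E = 2.96e6 N/C

Use a concentric Gaussian sphere at r = 25.3 cm (between the bodies, 14.1 cm < r < 32.2 cm).
The shell at 32.2 cm lies outside the Gaussian surface, so Q_enc = -21.1 μC = -2.11×10^-5 C.
Applying ∮E·dA = Q_enc/ε₀ with Φ = E(4πr²):
E = |Q_enc|/(4πε₀r²) = (2.11×10^-5)/(4π·8.85×10^-12·(0.253)²) = 2.96×10^6 N/C.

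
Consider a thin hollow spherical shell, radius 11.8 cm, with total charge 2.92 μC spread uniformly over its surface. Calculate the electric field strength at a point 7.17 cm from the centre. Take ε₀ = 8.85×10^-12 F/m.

|E| = 0 V/m

Symmetry ⇒ E = E(r) r̂. Gaussian sphere of radius r = 7.17 cm (inside the shell, r < 11.8 cm).
All the charge is outside the Gaussian surface: Q_enc = 0, hence E = 0 everywhere inside the shell.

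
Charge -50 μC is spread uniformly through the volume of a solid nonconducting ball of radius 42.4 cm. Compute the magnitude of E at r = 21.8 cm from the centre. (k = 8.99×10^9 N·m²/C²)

1.29×10^6 N/C

Take a concentric spherical Gaussian surface of radius r = 21.8 cm (r < R).
For a uniform sphere the enclosed fraction is (r/R)³, so Q_enc = (-50 μC)(0.218/0.424)³ = -6.796×10^-6 C.
Applying ∮E·dA = Q_enc/ε₀ with Φ = E(4πr²):
E = k|Q_enc|/r² = (8.99×10^9)(6.796×10^-6)/(0.218)² = 1.29×10^6 N/C.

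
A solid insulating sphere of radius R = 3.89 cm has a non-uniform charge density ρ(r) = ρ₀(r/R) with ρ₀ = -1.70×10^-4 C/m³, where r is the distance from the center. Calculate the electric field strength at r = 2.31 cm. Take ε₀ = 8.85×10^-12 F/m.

E ≈ 6.59e4 V/m

Take a concentric spherical Gaussian surface of radius r = 2.31 cm (r < R).
Integrate the density: Q_enc = 4π ∫₀^r ρ₀(r'/R)^1 r'² dr' = 4πρ₀ r^4/(4·R) = -3.909e-9 C.
By Gauss's law, ∮E·dA = E·4πr² = Q_enc/ε₀.
E = |Q_enc|/(4πε₀r²) = (3.909×10^-9)/(4π·8.85×10^-12·(0.0231)²) = 6.59×10^4 N/C.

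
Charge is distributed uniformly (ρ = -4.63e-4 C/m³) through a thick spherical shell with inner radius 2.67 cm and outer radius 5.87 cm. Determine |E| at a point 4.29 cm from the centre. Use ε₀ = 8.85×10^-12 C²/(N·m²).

Symmetry ⇒ E = E(r) r̂. Gaussian sphere of radius r = 4.29 cm (within the shell material, 2.67 cm < r < 5.87 cm).
Only the shell between 2.67 cm and r is enclosed: Q_enc = ρ·(4π/3)(r³ − a³) = (-4.63e-4)·(4π/3)·((0.0429)³ − (0.0267)³) = -1.162×10^-7 C.
Applying ∮E·dA = Q_enc/ε₀ with Φ = E(4πr²):
E = |Q_enc|/(4πε₀r²) = (1.162×10^-7)/(4π·8.85×10^-12·(0.0429)²) = 5.68e5 N/C.

E = 5.68e5 V/m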